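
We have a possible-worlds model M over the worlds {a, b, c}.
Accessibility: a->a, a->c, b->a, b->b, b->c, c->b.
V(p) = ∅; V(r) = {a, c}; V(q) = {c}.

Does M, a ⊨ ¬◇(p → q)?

At a: ◇(p → q) is true, so ¬◇(p → q) is false.
  At a: ◇(p → q) requires p → q at some successor in {a, c}.
    p → q holds at a, so ◇(p → q) is true at a.

No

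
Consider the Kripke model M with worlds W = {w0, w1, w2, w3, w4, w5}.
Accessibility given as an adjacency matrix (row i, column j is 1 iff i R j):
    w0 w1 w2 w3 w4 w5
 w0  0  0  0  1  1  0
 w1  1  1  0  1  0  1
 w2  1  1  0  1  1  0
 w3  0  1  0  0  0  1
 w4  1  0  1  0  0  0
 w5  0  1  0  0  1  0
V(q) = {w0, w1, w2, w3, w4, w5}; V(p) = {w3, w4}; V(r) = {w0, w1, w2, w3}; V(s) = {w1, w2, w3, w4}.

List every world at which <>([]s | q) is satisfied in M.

w0, w1, w2, w3, w4, w5

Recall that []ψ holds at a world iff ψ holds at every accessible world, and <>ψ holds iff ψ holds at some accessible world.
Let φ = <>([]s | q). Evaluate φ at each world:
  w0 (successors {w3, w4}): φ is true.
  w1 (successors {w0, w1, w3, w5}): φ is true.
  w2 (successors {w0, w1, w3, w4}): φ is true.
  w3 (successors {w1, w5}): φ is true.
  w4 (successors {w0, w2}): φ is true.
  w5 (successors {w1, w4}): φ is true.
For instance, at w0:
  At w0: <>([]s | q) requires []s | q at some successor in {w3, w4}.
    []s | q holds at w3, so <>([]s | q) is true at w0.
      At w3: []s is false, q is true, so []s | q is true.
Satisfying worlds: {w0, w1, w2, w3, w4, w5}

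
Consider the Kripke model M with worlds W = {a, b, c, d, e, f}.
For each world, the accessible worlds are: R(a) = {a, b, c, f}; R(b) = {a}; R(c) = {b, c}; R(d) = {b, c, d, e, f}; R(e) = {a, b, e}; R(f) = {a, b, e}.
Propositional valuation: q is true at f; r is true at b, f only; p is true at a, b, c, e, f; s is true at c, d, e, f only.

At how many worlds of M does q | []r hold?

Let φ = q | []r. Evaluate φ at each world:
  a (successors {a, b, c, f}): φ is false.
  b (successors {a}): φ is false.
  c (successors {b, c}): φ is false.
  d (successors {b, c, d, e, f}): φ is false.
  e (successors {a, b, e}): φ is false.
  f (successors {a, b, e}): φ is true.
For instance, at a:
  At a: q is false, []r is false, so q | []r is false.
    At a: []r requires r at every successor {a, b, c, f}.
      r fails at a, so []r is false at a.
Satisfying worlds: {f}

1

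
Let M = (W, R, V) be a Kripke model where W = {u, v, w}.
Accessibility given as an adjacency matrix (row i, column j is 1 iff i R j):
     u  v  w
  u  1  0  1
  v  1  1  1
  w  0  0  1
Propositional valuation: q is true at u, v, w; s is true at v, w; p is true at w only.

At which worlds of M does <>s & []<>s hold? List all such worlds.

u, v, w

Let φ = <>s & []<>s. Evaluate φ at each world:
  u (successors {u, w}): φ is true.
  v (successors {u, v, w}): φ is true.
  w (successors {w}): φ is true.
For instance, at v:
  At v: <>s is true, []<>s is true, so <>s & []<>s is true.
    At v: <>s requires s at some successor in {u, v, w}.
      s holds at v, so <>s is true at v.
    At v: []<>s requires <>s at every successor {u, v, w}.
      At u: <>s is true.
      At v: <>s is true.
      At w: <>s is true.
    So []<>s is true at v.
Satisfying worlds: {u, v, w}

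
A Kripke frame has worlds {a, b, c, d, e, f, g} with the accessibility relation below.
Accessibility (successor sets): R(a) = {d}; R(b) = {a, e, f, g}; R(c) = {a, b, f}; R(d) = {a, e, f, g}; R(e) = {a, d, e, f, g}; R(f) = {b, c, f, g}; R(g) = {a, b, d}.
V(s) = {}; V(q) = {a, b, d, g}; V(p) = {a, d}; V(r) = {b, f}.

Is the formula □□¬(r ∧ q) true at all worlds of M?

Recall that □ψ holds at a world iff ψ holds at every accessible world, and ◇ψ holds iff ψ holds at some accessible world.
Let φ = □□¬(r ∧ q). Evaluate φ at each world:
  a (successors {d}): φ is true.
  b (successors {a, e, f, g}): φ is false.
  c (successors {a, b, f}): φ is false.
  d (successors {a, e, f, g}): φ is false.
  e (successors {a, d, e, f, g}): φ is false.
  f (successors {b, c, f, g}): φ is false.
  g (successors {a, b, d}): φ is true.
Detail at b (counterexample):
  At b: □□¬(r ∧ q) requires □¬(r ∧ q) at every successor {a, e, f, g}.
    □¬(r ∧ q) fails at f, so □□¬(r ∧ q) is false at b.
      At f: □¬(r ∧ q) requires ¬(r ∧ q) at every successor {b, c, f, g}.
        ¬(r ∧ q) fails at b, so □¬(r ∧ q) is false at f.

No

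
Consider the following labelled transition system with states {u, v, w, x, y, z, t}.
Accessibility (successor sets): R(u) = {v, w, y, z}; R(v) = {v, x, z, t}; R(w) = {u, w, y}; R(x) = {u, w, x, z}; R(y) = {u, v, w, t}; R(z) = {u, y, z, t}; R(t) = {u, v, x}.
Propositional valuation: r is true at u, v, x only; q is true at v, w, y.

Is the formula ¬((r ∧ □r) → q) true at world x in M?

No

At x: (r ∧ □r) → q is true, so ¬((r ∧ □r) → q) is false.
  At x: r ∧ □r is false, q is false, so (r ∧ □r) → q is true.
    At x: r is true, □r is false, so r ∧ □r is false.
      At x: □r requires r at every successor {u, w, x, z}.
        r fails at w, so □r is false at x.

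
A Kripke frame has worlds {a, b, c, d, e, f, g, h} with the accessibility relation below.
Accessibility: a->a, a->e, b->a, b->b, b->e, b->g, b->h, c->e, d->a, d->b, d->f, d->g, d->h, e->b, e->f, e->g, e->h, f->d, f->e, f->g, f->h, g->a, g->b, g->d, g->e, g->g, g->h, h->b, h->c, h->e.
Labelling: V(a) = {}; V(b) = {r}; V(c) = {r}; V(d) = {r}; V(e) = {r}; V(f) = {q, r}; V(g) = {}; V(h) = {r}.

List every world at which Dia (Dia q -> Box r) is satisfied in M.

a, b, d, e, f, g, h

Let φ = Dia (Dia q -> Box r). Evaluate φ at each world:
  a (successors {a, e}): φ is true.
  b (successors {a, b, e, g, h}): φ is true.
  c (successors {e}): φ is false.
  d (successors {a, b, f, g, h}): φ is true.
  e (successors {b, f, g, h}): φ is true.
  f (successors {d, e, g, h}): φ is true.
  g (successors {a, b, d, e, g, h}): φ is true.
  h (successors {b, c, e}): φ is true.
For instance, at b:
  At b: Dia (Dia q -> Box r) requires Dia q -> Box r at some successor in {a, b, e, g, h}.
    Dia q -> Box r holds at a, so Dia (Dia q -> Box r) is true at b.
      At a: Dia q is false, Box r is false, so Dia q -> Box r is true.
Satisfying worlds: {a, b, d, e, f, g, h}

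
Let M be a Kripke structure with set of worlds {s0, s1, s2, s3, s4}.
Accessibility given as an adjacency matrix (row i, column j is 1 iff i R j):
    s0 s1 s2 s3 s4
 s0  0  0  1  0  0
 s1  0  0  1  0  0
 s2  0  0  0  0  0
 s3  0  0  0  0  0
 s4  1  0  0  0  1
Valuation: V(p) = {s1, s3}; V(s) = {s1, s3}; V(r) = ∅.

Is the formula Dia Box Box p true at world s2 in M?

At s2: no accessible worlds, so Dia Box Box p is false.

No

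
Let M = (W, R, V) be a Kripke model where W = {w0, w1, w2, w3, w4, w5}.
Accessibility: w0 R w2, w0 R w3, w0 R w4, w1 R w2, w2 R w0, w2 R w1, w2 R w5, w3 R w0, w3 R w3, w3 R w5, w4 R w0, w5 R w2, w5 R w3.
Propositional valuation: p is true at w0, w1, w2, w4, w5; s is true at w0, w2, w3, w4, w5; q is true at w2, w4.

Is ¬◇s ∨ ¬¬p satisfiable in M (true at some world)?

Yes

Let φ = ¬◇s ∨ ¬¬p. Evaluate φ at each world:
  w0 (successors {w2, w3, w4}): φ is true.
  w1 (successors {w2}): φ is true.
  w2 (successors {w0, w1, w5}): φ is true.
  w3 (successors {w0, w3, w5}): φ is false.
  w4 (successors {w0}): φ is true.
  w5 (successors {w2, w3}): φ is true.
Detail at w0 (witness):
  At w0: ¬◇s is false, ¬¬p is true, so ¬◇s ∨ ¬¬p is true.
    At w0: ◇s is true, so ¬◇s is false.
      At w0: ◇s requires s at some successor in {w2, w3, w4}.
        s holds at w2, so ◇s is true at w0.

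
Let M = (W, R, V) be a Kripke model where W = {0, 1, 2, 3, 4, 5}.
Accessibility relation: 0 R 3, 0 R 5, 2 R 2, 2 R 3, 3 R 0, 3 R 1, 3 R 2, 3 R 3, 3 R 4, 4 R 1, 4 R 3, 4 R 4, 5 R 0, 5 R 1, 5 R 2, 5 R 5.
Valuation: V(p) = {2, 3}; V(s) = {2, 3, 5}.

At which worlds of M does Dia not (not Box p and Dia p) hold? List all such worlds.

Recall that Box ψ holds at a world iff ψ holds at every accessible world, and Dia ψ holds iff ψ holds at some accessible world.
Let φ = Dia not (not Box p and Dia p). Evaluate φ at each world:
  0 (successors {3, 5}): φ is false.
  1 (successors ∅): φ is false.
  2 (successors {2, 3}): φ is true.
  3 (successors {0, 1, 2, 3, 4}): φ is true.
  4 (successors {1, 3, 4}): φ is true.
  5 (successors {0, 1, 2, 5}): φ is true.
For instance, at 0:
  At 0: Dia not (not Box p and Dia p) requires not (not Box p and Dia p) at some successor in {3, 5}.
    At 3: not (not Box p and Dia p) is false.
    At 5: not (not Box p and Dia p) is false.
  So Dia not (not Box p and Dia p) is false at 0.
Satisfying worlds: {2, 3, 4, 5}

2, 3, 4, 5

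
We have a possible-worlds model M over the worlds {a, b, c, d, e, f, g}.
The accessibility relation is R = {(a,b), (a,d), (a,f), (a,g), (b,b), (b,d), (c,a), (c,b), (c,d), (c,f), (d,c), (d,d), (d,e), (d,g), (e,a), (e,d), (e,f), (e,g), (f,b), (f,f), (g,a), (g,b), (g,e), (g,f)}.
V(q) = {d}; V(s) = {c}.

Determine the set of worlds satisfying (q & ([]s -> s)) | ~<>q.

d, f, g

Let φ = (q & ([]s -> s)) | ~<>q. Evaluate φ at each world:
  a (successors {b, d, f, g}): φ is false.
  b (successors {b, d}): φ is false.
  c (successors {a, b, d, f}): φ is false.
  d (successors {c, d, e, g}): φ is true.
  e (successors {a, d, f, g}): φ is false.
  f (successors {b, f}): φ is true.
  g (successors {a, b, e, f}): φ is true.
For instance, at b:
  At b: q & ([]s -> s) is false, ~<>q is false, so (q & ([]s -> s)) | ~<>q is false.
    At b: q is false, []s -> s is true, so q & ([]s -> s) is false.
      At b: []s is false, s is false, so []s -> s is true.
    At b: <>q is true, so ~<>q is false.
      At b: <>q requires q at some successor in {b, d}.
        q holds at d, so <>q is true at b.
Satisfying worlds: {d, f, g}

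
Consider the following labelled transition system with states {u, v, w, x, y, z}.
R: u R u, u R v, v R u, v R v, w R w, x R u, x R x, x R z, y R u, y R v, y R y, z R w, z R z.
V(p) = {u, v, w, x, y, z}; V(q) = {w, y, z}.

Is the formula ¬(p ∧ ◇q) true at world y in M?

No

Recall that ◇ψ holds at a world iff ψ holds at some accessible world.
At y: p ∧ ◇q is true, so ¬(p ∧ ◇q) is false.
  At y: p is true, ◇q is true, so p ∧ ◇q is true.
    At y: ◇q requires q at some successor in {u, v, y}.
      q holds at y, so ◇q is true at y.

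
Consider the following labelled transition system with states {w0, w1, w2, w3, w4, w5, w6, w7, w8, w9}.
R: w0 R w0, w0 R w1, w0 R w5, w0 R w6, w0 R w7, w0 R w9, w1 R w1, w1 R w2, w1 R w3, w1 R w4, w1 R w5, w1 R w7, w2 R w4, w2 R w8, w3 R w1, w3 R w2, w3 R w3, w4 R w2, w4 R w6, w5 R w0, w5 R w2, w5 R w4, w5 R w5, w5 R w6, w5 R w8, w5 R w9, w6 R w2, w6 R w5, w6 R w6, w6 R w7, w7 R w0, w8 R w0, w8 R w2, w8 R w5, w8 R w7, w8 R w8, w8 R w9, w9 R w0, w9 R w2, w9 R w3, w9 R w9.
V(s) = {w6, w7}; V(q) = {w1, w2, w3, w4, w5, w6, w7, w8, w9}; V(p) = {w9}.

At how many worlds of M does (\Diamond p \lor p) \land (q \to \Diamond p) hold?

4

Recall that \Diamond ψ holds at a world iff ψ holds at some accessible world.
Let φ = (\Diamond p \lor p) \land (q \to \Diamond p). Evaluate φ at each world:
  w0 (successors {w0, w1, w5, w6, w7, w9}): φ is true.
  w1 (successors {w1, w2, w3, w4, w5, w7}): φ is false.
  w2 (successors {w4, w8}): φ is false.
  w3 (successors {w1, w2, w3}): φ is false.
  w4 (successors {w2, w6}): φ is false.
  w5 (successors {w0, w2, w4, w5, w6, w8, w9}): φ is true.
  w6 (successors {w2, w5, w6, w7}): φ is false.
  w7 (successors {w0}): φ is false.
  w8 (successors {w0, w2, w5, w7, w8, w9}): φ is true.
  w9 (successors {w0, w2, w3, w9}): φ is true.
For instance, at w1:
  At w1: \Diamond p \lor p is false, q \to \Diamond p is false, so (\Diamond p \lor p) \land (q \to \Diamond p) is false.
    At w1: \Diamond p is false, p is false, so \Diamond p \lor p is false.
      At w1: \Diamond p requires p at some successor in {w1, w2, w3, w4, w5, w7}.
        At w1: p is false.
        At w2: p is false.
        At w3: p is false.
        At w4: p is false.
        At w5: p is false.
        At w7: p is false.
      So \Diamond p is false at w1.
    At w1: q is true, \Diamond p is false, so q \to \Diamond p is false.
      At w1: \Diamond p requires p at some successor in {w1, w2, w3, w4, w5, w7}.
        At w1: p is false.
        At w2: p is false.
        At w3: p is false.
        At w4: p is false.
        At w5: p is false.
        At w7: p is false.
      So \Diamond p is false at w1.
Satisfying worlds: {w0, w5, w8, w9}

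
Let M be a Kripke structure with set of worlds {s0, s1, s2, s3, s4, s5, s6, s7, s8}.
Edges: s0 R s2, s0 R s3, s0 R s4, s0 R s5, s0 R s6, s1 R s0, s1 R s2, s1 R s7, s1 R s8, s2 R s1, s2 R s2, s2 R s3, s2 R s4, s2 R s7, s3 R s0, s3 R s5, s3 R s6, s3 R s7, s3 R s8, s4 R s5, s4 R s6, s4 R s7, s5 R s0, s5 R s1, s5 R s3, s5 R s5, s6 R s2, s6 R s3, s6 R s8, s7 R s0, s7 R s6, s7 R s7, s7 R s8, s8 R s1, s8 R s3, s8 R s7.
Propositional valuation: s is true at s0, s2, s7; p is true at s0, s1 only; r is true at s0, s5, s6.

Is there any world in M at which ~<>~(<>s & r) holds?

No

Let φ = ~<>~(<>s & r). Evaluate φ at each world:
  s0 (successors {s2, s3, s4, s5, s6}): φ is false.
  s1 (successors {s0, s2, s7, s8}): φ is false.
  s2 (successors {s1, s2, s3, s4, s7}): φ is false.
  s3 (successors {s0, s5, s6, s7, s8}): φ is false.
  s4 (successors {s5, s6, s7}): φ is false.
  s5 (successors {s0, s1, s3, s5}): φ is false.
  s6 (successors {s2, s3, s8}): φ is false.
  s7 (successors {s0, s6, s7, s8}): φ is false.
  s8 (successors {s1, s3, s7}): φ is false.
For instance, at s4:
  At s4: <>~(<>s & r) is true, so ~<>~(<>s & r) is false.
    At s4: <>~(<>s & r) requires ~(<>s & r) at some successor in {s5, s6, s7}.
      ~(<>s & r) holds at s7, so <>~(<>s & r) is true at s4.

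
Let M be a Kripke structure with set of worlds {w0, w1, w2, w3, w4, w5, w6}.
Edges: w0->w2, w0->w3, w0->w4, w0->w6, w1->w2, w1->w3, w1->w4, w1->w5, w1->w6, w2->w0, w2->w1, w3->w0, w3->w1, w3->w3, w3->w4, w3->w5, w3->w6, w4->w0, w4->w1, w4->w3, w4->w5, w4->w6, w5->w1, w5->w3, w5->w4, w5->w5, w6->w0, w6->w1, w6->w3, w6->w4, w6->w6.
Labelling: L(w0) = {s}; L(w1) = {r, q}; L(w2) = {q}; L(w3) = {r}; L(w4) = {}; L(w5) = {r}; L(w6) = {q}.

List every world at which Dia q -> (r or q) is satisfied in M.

w1, w2, w3, w5, w6

Let φ = Dia q -> (r or q). Evaluate φ at each world:
  w0 (successors {w2, w3, w4, w6}): φ is false.
  w1 (successors {w2, w3, w4, w5, w6}): φ is true.
  w2 (successors {w0, w1}): φ is true.
  w3 (successors {w0, w1, w3, w4, w5, w6}): φ is true.
  w4 (successors {w0, w1, w3, w5, w6}): φ is false.
  w5 (successors {w1, w3, w4, w5}): φ is true.
  w6 (successors {w0, w1, w3, w4, w6}): φ is true.
For instance, at w2:
  At w2: Dia q is true, r or q is true, so Dia q -> (r or q) is true.
    At w2: Dia q requires q at some successor in {w0, w1}.
      q holds at w1, so Dia q is true at w2.
Satisfying worlds: {w1, w2, w3, w5, w6}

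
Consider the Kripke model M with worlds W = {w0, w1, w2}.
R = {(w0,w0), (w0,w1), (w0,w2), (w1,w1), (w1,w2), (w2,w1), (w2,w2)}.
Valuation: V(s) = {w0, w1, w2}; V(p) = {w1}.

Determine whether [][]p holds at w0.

No

At w0: [][]p requires []p at every successor {w0, w1, w2}.
  []p fails at w0, so [][]p is false at w0.
    At w0: []p requires p at every successor {w0, w1, w2}.
      p fails at w0, so []p is false at w0.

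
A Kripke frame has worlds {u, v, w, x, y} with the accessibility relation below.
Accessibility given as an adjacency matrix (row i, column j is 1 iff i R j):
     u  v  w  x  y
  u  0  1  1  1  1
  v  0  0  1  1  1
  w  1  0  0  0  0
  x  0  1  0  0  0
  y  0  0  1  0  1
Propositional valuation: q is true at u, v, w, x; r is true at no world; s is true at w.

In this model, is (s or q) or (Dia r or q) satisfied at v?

At v: s or q is true, Dia r or q is true, so (s or q) or (Dia r or q) is true.
  At v: Dia r is false, q is true, so Dia r or q is true.
    At v: Dia r requires r at some successor in {w, x, y}.
      At w: r is false.
      At x: r is false.
      At y: r is false.
    So Dia r is false at v.

Yes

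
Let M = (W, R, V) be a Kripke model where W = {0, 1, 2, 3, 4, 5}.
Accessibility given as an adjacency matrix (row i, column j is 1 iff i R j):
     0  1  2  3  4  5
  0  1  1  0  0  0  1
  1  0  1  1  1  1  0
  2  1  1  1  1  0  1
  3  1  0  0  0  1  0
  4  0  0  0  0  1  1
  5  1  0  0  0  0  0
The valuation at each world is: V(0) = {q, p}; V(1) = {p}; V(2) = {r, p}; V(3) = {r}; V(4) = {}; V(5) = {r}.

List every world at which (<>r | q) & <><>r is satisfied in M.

0, 1, 2, 4

Recall that <>ψ holds at a world iff ψ holds at some accessible world.
Let φ = (<>r | q) & <><>r. Evaluate φ at each world:
  0 (successors {0, 1, 5}): φ is true.
  1 (successors {1, 2, 3, 4}): φ is true.
  2 (successors {0, 1, 2, 3, 5}): φ is true.
  3 (successors {0, 4}): φ is false.
  4 (successors {4, 5}): φ is true.
  5 (successors {0}): φ is false.
For instance, at 3:
  At 3: <>r | q is false, <><>r is true, so (<>r | q) & <><>r is false.
    At 3: <>r is false, q is false, so <>r | q is false.
      At 3: <>r requires r at some successor in {0, 4}.
        At 0: r is false.
        At 4: r is false.
      So <>r is false at 3.
    At 3: <><>r requires <>r at some successor in {0, 4}.
      <>r holds at 0, so <><>r is true at 3.
Satisfying worlds: {0, 1, 2, 4}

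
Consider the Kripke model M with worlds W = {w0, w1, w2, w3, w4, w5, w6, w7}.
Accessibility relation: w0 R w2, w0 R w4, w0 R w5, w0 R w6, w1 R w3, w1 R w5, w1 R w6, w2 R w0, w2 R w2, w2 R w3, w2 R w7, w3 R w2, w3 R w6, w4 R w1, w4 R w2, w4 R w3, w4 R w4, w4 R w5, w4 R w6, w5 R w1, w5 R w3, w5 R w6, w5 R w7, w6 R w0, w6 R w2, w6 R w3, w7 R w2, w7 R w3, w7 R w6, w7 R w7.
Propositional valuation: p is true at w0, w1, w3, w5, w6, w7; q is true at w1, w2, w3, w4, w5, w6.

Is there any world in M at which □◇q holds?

Yes

Let φ = □◇q. Evaluate φ at each world:
  w0 (successors {w2, w4, w5, w6}): φ is true.
  w1 (successors {w3, w5, w6}): φ is true.
  w2 (successors {w0, w2, w3, w7}): φ is true.
  w3 (successors {w2, w6}): φ is true.
  w4 (successors {w1, w2, w3, w4, w5, w6}): φ is true.
  w5 (successors {w1, w3, w6, w7}): φ is true.
  w6 (successors {w0, w2, w3}): φ is true.
  w7 (successors {w2, w3, w6, w7}): φ is true.
Detail at w0 (witness):
  At w0: □◇q requires ◇q at every successor {w2, w4, w5, w6}.
    At w2: ◇q is true.
    At w4: ◇q is true.
    At w5: ◇q is true.
    At w6: ◇q is true.
  So □◇q is true at w0.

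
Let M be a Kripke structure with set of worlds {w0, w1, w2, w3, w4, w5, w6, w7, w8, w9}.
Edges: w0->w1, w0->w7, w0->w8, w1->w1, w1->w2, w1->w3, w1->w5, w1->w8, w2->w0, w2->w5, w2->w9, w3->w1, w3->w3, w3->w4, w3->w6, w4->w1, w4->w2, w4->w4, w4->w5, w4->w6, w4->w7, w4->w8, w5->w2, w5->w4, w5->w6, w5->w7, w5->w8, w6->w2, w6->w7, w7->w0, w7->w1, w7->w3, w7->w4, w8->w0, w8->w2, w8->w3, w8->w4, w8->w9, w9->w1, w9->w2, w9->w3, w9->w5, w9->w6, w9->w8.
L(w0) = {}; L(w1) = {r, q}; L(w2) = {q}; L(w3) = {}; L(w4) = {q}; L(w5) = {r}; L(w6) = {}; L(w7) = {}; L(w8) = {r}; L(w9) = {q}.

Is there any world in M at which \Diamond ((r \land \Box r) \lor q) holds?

Recall that \Box ψ holds at a world iff ψ holds at every accessible world, and \Diamond ψ holds iff ψ holds at some accessible world.
Let φ = \Diamond ((r \land \Box r) \lor q). Evaluate φ at each world:
  w0 (successors {w1, w7, w8}): φ is true.
  w1 (successors {w1, w2, w3, w5, w8}): φ is true.
  w2 (successors {w0, w5, w9}): φ is true.
  w3 (successors {w1, w3, w4, w6}): φ is true.
  w4 (successors {w1, w2, w4, w5, w6, w7, w8}): φ is true.
  w5 (successors {w2, w4, w6, w7, w8}): φ is true.
  w6 (successors {w2, w7}): φ is true.
  w7 (successors {w0, w1, w3, w4}): φ is true.
  w8 (successors {w0, w2, w3, w4, w9}): φ is true.
  w9 (successors {w1, w2, w3, w5, w6, w8}): φ is true.
Detail at w0 (witness):
  At w0: \Diamond ((r \land \Box r) \lor q) requires (r \land \Box r) \lor q at some successor in {w1, w7, w8}.
    (r \land \Box r) \lor q holds at w1, so \Diamond ((r \land \Box r) \lor q) is true at w0.
      At w1: r \land \Box r is false, q is true, so (r \land \Box r) \lor q is true.

Yes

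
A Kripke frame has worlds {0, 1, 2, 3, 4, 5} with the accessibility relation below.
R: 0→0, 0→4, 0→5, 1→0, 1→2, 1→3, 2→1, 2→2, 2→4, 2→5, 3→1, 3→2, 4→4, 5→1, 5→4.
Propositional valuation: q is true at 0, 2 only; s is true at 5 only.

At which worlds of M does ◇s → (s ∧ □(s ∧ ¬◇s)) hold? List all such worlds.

Let φ = ◇s → (s ∧ □(s ∧ ¬◇s)). Evaluate φ at each world:
  0 (successors {0, 4, 5}): φ is false.
  1 (successors {0, 2, 3}): φ is true.
  2 (successors {1, 2, 4, 5}): φ is false.
  3 (successors {1, 2}): φ is true.
  4 (successors {4}): φ is true.
  5 (successors {1, 4}): φ is true.
For instance, at 3:
  At 3: ◇s is false, s ∧ □(s ∧ ¬◇s) is false, so ◇s → (s ∧ □(s ∧ ¬◇s)) is true.
    At 3: ◇s requires s at some successor in {1, 2}.
      At 1: s is false.
      At 2: s is false.
    So ◇s is false at 3.
    At 3: s is false, □(s ∧ ¬◇s) is false, so s ∧ □(s ∧ ¬◇s) is false.
      At 3: □(s ∧ ¬◇s) requires s ∧ ¬◇s at every successor {1, 2}.
        s ∧ ¬◇s fails at 1, so □(s ∧ ¬◇s) is false at 3.
Satisfying worlds: {1, 3, 4, 5}

1, 3, 4, 5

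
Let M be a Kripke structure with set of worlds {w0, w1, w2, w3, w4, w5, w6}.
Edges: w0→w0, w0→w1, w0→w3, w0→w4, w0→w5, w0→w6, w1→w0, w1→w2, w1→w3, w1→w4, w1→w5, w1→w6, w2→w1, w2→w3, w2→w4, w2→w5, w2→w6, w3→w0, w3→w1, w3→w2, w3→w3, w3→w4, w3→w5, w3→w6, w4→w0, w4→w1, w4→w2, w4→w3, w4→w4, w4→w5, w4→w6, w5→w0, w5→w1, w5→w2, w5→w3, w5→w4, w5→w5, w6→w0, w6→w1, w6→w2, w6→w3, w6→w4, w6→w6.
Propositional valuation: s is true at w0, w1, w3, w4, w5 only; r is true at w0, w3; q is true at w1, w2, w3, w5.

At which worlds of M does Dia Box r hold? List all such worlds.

none

Let φ = Dia Box r. Evaluate φ at each world:
  w0 (successors {w0, w1, w3, w4, w5, w6}): φ is false.
  w1 (successors {w0, w2, w3, w4, w5, w6}): φ is false.
  w2 (successors {w1, w3, w4, w5, w6}): φ is false.
  w3 (successors {w0, w1, w2, w3, w4, w5, w6}): φ is false.
  w4 (successors {w0, w1, w2, w3, w4, w5, w6}): φ is false.
  w5 (successors {w0, w1, w2, w3, w4, w5}): φ is false.
  w6 (successors {w0, w1, w2, w3, w4, w6}): φ is false.
For instance, at w5:
  At w5: Dia Box r requires Box r at some successor in {w0, w1, w2, w3, w4, w5}.
    At w0: Box r is false.
    At w1: Box r is false.
    At w2: Box r is false.
    At w3: Box r is false.
    At w4: Box r is false.
    At w5: Box r is false.
  So Dia Box r is false at w5.
Satisfying worlds: none.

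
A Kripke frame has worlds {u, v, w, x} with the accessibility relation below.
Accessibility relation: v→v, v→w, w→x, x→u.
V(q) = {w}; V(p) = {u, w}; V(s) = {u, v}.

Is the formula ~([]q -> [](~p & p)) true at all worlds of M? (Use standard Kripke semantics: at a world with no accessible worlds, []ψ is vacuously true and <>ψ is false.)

Let φ = ~([]q -> [](~p & p)). Evaluate φ at each world:
  u (successors ∅): φ is false.
  v (successors {v, w}): φ is false.
  w (successors {x}): φ is false.
  x (successors {u}): φ is false.
Detail at u (counterexample):
  At u: []q -> [](~p & p) is true, so ~([]q -> [](~p & p)) is false.
    At u: []q is true, [](~p & p) is true, so []q -> [](~p & p) is true.
      At u: no accessible worlds, so []q holds vacuously.
      At u: no accessible worlds, so [](~p & p) holds vacuously.

No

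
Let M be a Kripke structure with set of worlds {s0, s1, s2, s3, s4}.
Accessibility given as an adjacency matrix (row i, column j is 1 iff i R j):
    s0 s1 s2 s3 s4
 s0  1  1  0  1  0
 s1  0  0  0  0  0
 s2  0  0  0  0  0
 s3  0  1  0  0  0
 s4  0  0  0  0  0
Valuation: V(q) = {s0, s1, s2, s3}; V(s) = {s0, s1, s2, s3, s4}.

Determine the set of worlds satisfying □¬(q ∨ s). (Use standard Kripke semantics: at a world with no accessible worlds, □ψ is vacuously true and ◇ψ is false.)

s1, s2, s4

Let φ = □¬(q ∨ s). Evaluate φ at each world:
  s0 (successors {s0, s1, s3}): φ is false.
  s1 (successors ∅): φ is true.
  s2 (successors ∅): φ is true.
  s3 (successors {s1}): φ is false.
  s4 (successors ∅): φ is true.
For instance, at s0:
  At s0: □¬(q ∨ s) requires ¬(q ∨ s) at every successor {s0, s1, s3}.
    ¬(q ∨ s) fails at s0, so □¬(q ∨ s) is false at s0.
Satisfying worlds: {s1, s2, s4}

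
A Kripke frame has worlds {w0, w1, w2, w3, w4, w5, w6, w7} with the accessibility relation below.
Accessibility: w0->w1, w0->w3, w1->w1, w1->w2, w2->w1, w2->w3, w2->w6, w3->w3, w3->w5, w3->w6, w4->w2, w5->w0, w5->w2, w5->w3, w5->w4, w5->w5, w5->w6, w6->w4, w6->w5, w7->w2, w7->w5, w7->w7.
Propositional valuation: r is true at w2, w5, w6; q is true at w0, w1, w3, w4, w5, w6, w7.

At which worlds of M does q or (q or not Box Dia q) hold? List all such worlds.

w0, w1, w3, w4, w5, w6, w7

Recall that Box ψ holds at a world iff ψ holds at every accessible world, and Dia ψ holds iff ψ holds at some accessible world.
Let φ = q or (q or not Box Dia q). Evaluate φ at each world:
  w0 (successors {w1, w3}): φ is true.
  w1 (successors {w1, w2}): φ is true.
  w2 (successors {w1, w3, w6}): φ is false.
  w3 (successors {w3, w5, w6}): φ is true.
  w4 (successors {w2}): φ is true.
  w5 (successors {w0, w2, w3, w4, w5, w6}): φ is true.
  w6 (successors {w4, w5}): φ is true.
  w7 (successors {w2, w5, w7}): φ is true.
For instance, at w1:
  At w1: q is true, q or not Box Dia q is true, so q or (q or not Box Dia q) is true.
    At w1: q is true, not Box Dia q is false, so q or not Box Dia q is true.
      At w1: Box Dia q is true, so not Box Dia q is false.
Satisfying worlds: {w0, w1, w3, w4, w5, w6, w7}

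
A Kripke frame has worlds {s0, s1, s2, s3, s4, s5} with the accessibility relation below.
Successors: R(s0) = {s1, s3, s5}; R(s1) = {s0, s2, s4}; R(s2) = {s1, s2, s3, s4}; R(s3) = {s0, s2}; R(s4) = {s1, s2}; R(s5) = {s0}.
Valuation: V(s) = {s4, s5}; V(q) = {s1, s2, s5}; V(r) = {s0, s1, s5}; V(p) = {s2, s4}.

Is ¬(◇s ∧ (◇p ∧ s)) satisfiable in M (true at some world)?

Recall that ◇ψ holds at a world iff ψ holds at some accessible world.
Let φ = ¬(◇s ∧ (◇p ∧ s)). Evaluate φ at each world:
  s0 (successors {s1, s3, s5}): φ is true.
  s1 (successors {s0, s2, s4}): φ is true.
  s2 (successors {s1, s2, s3, s4}): φ is true.
  s3 (successors {s0, s2}): φ is true.
  s4 (successors {s1, s2}): φ is true.
  s5 (successors {s0}): φ is true.
Detail at s0 (witness):
  At s0: ◇s ∧ (◇p ∧ s) is false, so ¬(◇s ∧ (◇p ∧ s)) is true.
    At s0: ◇s is true, ◇p ∧ s is false, so ◇s ∧ (◇p ∧ s) is false.
      At s0: ◇s requires s at some successor in {s1, s3, s5}.
        s holds at s5, so ◇s is true at s0.
      At s0: ◇p is false, s is false, so ◇p ∧ s is false.

Yes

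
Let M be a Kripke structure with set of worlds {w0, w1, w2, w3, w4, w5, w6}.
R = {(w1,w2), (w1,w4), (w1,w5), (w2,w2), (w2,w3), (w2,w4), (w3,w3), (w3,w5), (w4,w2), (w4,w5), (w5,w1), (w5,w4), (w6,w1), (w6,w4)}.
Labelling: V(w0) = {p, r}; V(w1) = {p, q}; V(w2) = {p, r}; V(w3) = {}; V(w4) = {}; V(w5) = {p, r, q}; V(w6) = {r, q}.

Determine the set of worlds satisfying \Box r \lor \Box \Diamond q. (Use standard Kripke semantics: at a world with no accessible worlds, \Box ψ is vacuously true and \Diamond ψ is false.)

Recall that \Box ψ holds at a world iff ψ holds at every accessible world, and \Diamond ψ holds iff ψ holds at some accessible world.
Let φ = \Box r \lor \Box \Diamond q. Evaluate φ at each world:
  w0 (successors ∅): φ is true.
  w1 (successors {w2, w4, w5}): φ is false.
  w2 (successors {w2, w3, w4}): φ is false.
  w3 (successors {w3, w5}): φ is true.
  w4 (successors {w2, w5}): φ is true.
  w5 (successors {w1, w4}): φ is true.
  w6 (successors {w1, w4}): φ is true.
For instance, at w5:
  At w5: \Box r is false, \Box \Diamond q is true, so \Box r \lor \Box \Diamond q is true.
    At w5: \Box r requires r at every successor {w1, w4}.
      r fails at w1, so \Box r is false at w5.
    At w5: \Box \Diamond q requires \Diamond q at every successor {w1, w4}.
      At w1: \Diamond q is true.
      At w4: \Diamond q is true.
    So \Box \Diamond q is true at w5.
Satisfying worlds: {w0, w3, w4, w5, w6}

w0, w3, w4, w5, w6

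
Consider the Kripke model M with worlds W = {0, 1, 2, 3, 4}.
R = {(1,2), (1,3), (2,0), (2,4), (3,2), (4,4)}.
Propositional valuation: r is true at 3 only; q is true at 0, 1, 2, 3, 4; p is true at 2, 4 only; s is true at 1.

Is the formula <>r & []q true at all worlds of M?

No

Let φ = <>r & []q. Evaluate φ at each world:
  0 (successors ∅): φ is false.
  1 (successors {2, 3}): φ is true.
  2 (successors {0, 4}): φ is false.
  3 (successors {2}): φ is false.
  4 (successors {4}): φ is false.
Detail at 0 (counterexample):
  At 0: <>r is false, []q is true, so <>r & []q is false.
    At 0: no accessible worlds, so <>r is false.
    At 0: no accessible worlds, so []q holds vacuously.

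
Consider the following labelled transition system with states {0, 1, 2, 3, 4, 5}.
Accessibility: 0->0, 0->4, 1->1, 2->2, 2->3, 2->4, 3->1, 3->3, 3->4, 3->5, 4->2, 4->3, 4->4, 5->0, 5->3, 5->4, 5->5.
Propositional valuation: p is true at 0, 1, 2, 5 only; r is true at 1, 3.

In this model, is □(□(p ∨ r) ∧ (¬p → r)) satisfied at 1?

Yes

At 1: □(□(p ∨ r) ∧ (¬p → r)) requires □(p ∨ r) ∧ (¬p → r) at every successor {1}.
    At 1: □(p ∨ r) is true, ¬p → r is true, so □(p ∨ r) ∧ (¬p → r) is true.
      At 1: □(p ∨ r) requires p ∨ r at every successor {1}.
        At 1: p ∨ r is true.
      So □(p ∨ r) is true at 1.
So □(□(p ∨ r) ∧ (¬p → r)) is true at 1.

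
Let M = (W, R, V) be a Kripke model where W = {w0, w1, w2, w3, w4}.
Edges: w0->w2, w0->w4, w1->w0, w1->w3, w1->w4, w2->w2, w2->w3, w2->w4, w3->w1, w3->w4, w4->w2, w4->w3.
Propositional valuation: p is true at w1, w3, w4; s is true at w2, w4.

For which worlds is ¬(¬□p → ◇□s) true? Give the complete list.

Let φ = ¬(¬□p → ◇□s). Evaluate φ at each world:
  w0 (successors {w2, w4}): φ is true.
  w1 (successors {w0, w3, w4}): φ is false.
  w2 (successors {w2, w3, w4}): φ is true.
  w3 (successors {w1, w4}): φ is false.
  w4 (successors {w2, w3}): φ is true.
For instance, at w3:
  At w3: ¬□p → ◇□s is true, so ¬(¬□p → ◇□s) is false.
    At w3: ¬□p is false, ◇□s is false, so ¬□p → ◇□s is true.
      At w3: □p is true, so ¬□p is false.
      At w3: ◇□s requires □s at some successor in {w1, w4}.
        At w1: □s is false.
        At w4: □s is false.
      So ◇□s is false at w3.
Satisfying worlds: {w0, w2, w4}

w0, w2, w4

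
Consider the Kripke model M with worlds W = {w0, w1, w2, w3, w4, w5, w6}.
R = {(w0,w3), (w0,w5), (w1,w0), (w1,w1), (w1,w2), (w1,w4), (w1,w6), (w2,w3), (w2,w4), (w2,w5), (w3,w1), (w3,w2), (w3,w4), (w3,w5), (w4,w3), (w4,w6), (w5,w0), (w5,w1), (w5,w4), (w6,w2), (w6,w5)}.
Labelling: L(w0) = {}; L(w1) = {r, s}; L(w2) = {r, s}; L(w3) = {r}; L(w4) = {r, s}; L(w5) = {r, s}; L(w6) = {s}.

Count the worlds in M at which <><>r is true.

7

Recall that <>ψ holds at a world iff ψ holds at some accessible world.
Let φ = <><>r. Evaluate φ at each world:
  w0 (successors {w3, w5}): φ is true.
  w1 (successors {w0, w1, w2, w4, w6}): φ is true.
  w2 (successors {w3, w4, w5}): φ is true.
  w3 (successors {w1, w2, w4, w5}): φ is true.
  w4 (successors {w3, w6}): φ is true.
  w5 (successors {w0, w1, w4}): φ is true.
  w6 (successors {w2, w5}): φ is true.
For instance, at w4:
  At w4: <><>r requires <>r at some successor in {w3, w6}.
    <>r holds at w3, so <><>r is true at w4.
      At w3: <>r requires r at some successor in {w1, w2, w4, w5}.
        r holds at w1, so <>r is true at w3.
Satisfying worlds: {w0, w1, w2, w3, w4, w5, w6}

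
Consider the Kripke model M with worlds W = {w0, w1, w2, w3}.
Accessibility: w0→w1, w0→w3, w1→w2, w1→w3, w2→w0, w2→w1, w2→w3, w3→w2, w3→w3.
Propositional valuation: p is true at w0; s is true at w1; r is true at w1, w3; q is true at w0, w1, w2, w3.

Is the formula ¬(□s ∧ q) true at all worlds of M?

Let φ = ¬(□s ∧ q). Evaluate φ at each world:
  w0 (successors {w1, w3}): φ is true.
  w1 (successors {w2, w3}): φ is true.
  w2 (successors {w0, w1, w3}): φ is true.
  w3 (successors {w2, w3}): φ is true.
For instance, at w2:
  At w2: □s ∧ q is false, so ¬(□s ∧ q) is true.
    At w2: □s is false, q is true, so □s ∧ q is false.
      At w2: □s requires s at every successor {w0, w1, w3}.
        s fails at w0, so □s is false at w2.

Yes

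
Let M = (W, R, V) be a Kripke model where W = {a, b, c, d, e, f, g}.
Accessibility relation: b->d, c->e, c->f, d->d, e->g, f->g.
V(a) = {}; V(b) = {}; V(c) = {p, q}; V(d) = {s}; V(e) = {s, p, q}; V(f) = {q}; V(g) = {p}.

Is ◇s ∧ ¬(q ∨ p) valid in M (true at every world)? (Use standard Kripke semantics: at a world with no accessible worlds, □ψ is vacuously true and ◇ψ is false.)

No

Let φ = ◇s ∧ ¬(q ∨ p). Evaluate φ at each world:
  a (successors ∅): φ is false.
  b (successors {d}): φ is true.
  c (successors {e, f}): φ is false.
  d (successors {d}): φ is true.
  e (successors {g}): φ is false.
  f (successors {g}): φ is false.
  g (successors ∅): φ is false.
Detail at a (counterexample):
  At a: ◇s is false, ¬(q ∨ p) is true, so ◇s ∧ ¬(q ∨ p) is false.
    At a: no accessible worlds, so ◇s is false.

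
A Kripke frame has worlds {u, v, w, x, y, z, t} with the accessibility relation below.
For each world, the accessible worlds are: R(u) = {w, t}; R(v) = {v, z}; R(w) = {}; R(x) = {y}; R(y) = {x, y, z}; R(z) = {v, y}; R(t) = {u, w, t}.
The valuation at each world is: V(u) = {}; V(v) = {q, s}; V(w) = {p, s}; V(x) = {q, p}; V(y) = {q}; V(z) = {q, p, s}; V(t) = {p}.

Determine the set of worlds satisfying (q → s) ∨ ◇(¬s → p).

u, v, w, y, z, t

Let φ = (q → s) ∨ ◇(¬s → p). Evaluate φ at each world:
  u (successors {w, t}): φ is true.
  v (successors {v, z}): φ is true.
  w (successors ∅): φ is true.
  x (successors {y}): φ is false.
  y (successors {x, y, z}): φ is true.
  z (successors {v, y}): φ is true.
  t (successors {u, w, t}): φ is true.
For instance, at x:
  At x: q → s is false, ◇(¬s → p) is false, so (q → s) ∨ ◇(¬s → p) is false.
    At x: ◇(¬s → p) requires ¬s → p at some successor in {y}.
      At y: ¬s → p is false.
    So ◇(¬s → p) is false at x.
Satisfying worlds: {u, v, w, y, z, t}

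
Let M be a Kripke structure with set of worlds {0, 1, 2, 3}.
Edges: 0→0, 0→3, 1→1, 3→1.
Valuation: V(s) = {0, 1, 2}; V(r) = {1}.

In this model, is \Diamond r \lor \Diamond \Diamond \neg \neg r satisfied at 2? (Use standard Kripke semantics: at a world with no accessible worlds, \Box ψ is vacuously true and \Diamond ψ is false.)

No

At 2: \Diamond r is false, \Diamond \Diamond \neg \neg r is false, so \Diamond r \lor \Diamond \Diamond \neg \neg r is false.
  At 2: no accessible worlds, so \Diamond r is false.
  At 2: no accessible worlds, so \Diamond \Diamond \neg \neg r is false.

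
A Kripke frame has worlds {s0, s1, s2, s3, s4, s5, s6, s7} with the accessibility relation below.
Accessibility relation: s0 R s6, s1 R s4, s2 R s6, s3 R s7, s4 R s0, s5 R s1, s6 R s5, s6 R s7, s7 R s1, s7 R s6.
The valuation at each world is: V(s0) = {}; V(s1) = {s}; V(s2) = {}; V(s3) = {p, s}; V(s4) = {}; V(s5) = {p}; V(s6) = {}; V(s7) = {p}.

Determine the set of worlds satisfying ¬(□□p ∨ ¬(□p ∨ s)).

Let φ = ¬(□□p ∨ ¬(□p ∨ s)). Evaluate φ at each world:
  s0 (successors {s6}): φ is false.
  s1 (successors {s4}): φ is true.
  s2 (successors {s6}): φ is false.
  s3 (successors {s7}): φ is true.
  s4 (successors {s0}): φ is false.
  s5 (successors {s1}): φ is false.
  s6 (successors {s5, s7}): φ is true.
  s7 (successors {s1, s6}): φ is false.
For instance, at s5:
  At s5: □□p ∨ ¬(□p ∨ s) is true, so ¬(□□p ∨ ¬(□p ∨ s)) is false.
    At s5: □□p is false, ¬(□p ∨ s) is true, so □□p ∨ ¬(□p ∨ s) is true.
      At s5: □□p requires □p at every successor {s1}.
        □p fails at s1, so □□p is false at s5.
      At s5: □p ∨ s is false, so ¬(□p ∨ s) is true.
Satisfying worlds: {s1, s3, s6}

s1, s3, s6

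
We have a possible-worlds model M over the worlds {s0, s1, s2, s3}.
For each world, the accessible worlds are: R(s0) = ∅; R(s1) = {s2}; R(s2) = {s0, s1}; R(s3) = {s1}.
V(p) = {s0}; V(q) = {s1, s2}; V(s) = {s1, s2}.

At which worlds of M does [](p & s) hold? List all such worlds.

s0

Let φ = [](p & s). Evaluate φ at each world:
  s0 (successors ∅): φ is true.
  s1 (successors {s2}): φ is false.
  s2 (successors {s0, s1}): φ is false.
  s3 (successors {s1}): φ is false.
For instance, at s2:
  At s2: [](p & s) requires p & s at every successor {s0, s1}.
    p & s fails at s0, so [](p & s) is false at s2.
Satisfying worlds: {s0}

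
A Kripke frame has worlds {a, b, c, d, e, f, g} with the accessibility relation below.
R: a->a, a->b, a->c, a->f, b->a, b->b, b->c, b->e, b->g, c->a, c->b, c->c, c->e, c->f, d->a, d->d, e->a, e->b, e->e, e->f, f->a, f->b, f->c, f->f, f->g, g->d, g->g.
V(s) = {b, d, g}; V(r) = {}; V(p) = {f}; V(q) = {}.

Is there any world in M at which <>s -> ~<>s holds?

No

Let φ = <>s -> ~<>s. Evaluate φ at each world:
  a (successors {a, b, c, f}): φ is false.
  b (successors {a, b, c, e, g}): φ is false.
  c (successors {a, b, c, e, f}): φ is false.
  d (successors {a, d}): φ is false.
  e (successors {a, b, e, f}): φ is false.
  f (successors {a, b, c, f, g}): φ is false.
  g (successors {d, g}): φ is false.
For instance, at b:
  At b: <>s is true, ~<>s is false, so <>s -> ~<>s is false.
    At b: <>s requires s at some successor in {a, b, c, e, g}.
      s holds at b, so <>s is true at b.
    At b: <>s is true, so ~<>s is false.
      At b: <>s requires s at some successor in {a, b, c, e, g}.
        s holds at b, so <>s is true at b.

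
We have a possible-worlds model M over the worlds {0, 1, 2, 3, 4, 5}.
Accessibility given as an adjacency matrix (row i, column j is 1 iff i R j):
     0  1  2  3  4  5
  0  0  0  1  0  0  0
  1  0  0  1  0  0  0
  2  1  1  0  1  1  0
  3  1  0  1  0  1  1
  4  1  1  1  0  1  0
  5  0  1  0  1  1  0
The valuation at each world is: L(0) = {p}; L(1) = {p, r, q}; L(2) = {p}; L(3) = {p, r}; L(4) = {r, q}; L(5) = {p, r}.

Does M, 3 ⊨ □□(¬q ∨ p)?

At 3: □□(¬q ∨ p) requires □(¬q ∨ p) at every successor {0, 2, 4, 5}.
  □(¬q ∨ p) fails at 2, so □□(¬q ∨ p) is false at 3.
    At 2: □(¬q ∨ p) requires ¬q ∨ p at every successor {0, 1, 3, 4}.
      ¬q ∨ p fails at 4, so □(¬q ∨ p) is false at 2.

No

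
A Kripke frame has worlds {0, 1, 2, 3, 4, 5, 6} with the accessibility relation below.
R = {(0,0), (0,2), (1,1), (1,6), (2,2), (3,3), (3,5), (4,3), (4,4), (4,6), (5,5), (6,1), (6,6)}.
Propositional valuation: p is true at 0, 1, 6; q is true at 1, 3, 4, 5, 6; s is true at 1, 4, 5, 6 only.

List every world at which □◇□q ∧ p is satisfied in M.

Recall that □ψ holds at a world iff ψ holds at every accessible world, and ◇ψ holds iff ψ holds at some accessible world.
Let φ = □◇□q ∧ p. Evaluate φ at each world:
  0 (successors {0, 2}): φ is false.
  1 (successors {1, 6}): φ is true.
  2 (successors {2}): φ is false.
  3 (successors {3, 5}): φ is false.
  4 (successors {3, 4, 6}): φ is false.
  5 (successors {5}): φ is false.
  6 (successors {1, 6}): φ is true.
For instance, at 4:
  At 4: □◇□q is true, p is false, so □◇□q ∧ p is false.
    At 4: □◇□q requires ◇□q at every successor {3, 4, 6}.
      At 3: ◇□q is true.
      At 4: ◇□q is true.
      At 6: ◇□q is true.
    So □◇□q is true at 4.
Satisfying worlds: {1, 6}

1, 6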